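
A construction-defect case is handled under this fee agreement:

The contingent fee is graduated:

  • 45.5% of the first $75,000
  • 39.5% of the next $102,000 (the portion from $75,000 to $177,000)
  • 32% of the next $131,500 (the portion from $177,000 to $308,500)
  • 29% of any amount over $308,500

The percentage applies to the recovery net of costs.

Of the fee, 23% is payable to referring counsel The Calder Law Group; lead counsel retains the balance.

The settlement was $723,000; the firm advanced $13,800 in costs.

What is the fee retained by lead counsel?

Fee base (net of costs): $723,000 − $13,800 = $709,200
First $75,000 at 45.5% = $34,125.00
Next $102,000 at 39.5% = $40,290.00
Next $131,500 at 32% = $42,080.00
Remaining $400,700 at 29% = $116,203.00
Fee: $34,125.00 + $40,290.00 + $42,080.00 + $116,203.00 = $232,698.00
Referral share: 23% of $232,698.00 = $53,520.54; lead counsel retains $232,698.00 − $53,520.54 = $179,177.46.

$179,177.46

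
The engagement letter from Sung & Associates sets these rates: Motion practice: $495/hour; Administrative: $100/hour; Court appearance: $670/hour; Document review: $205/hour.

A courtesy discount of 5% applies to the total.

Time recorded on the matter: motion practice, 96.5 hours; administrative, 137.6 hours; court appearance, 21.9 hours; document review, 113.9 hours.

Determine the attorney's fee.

Motion practice: 96.5 × $495 = $47,767.50
Administrative: 137.6 × $100 = $13,760.00
Court appearance: 21.9 × $670 = $14,673.00
Document review: 113.9 × $205 = $23,349.50
Subtotal: $99,550.00
Less 5% discount: −$4,977.50
Total: $99,550.00 − $4,977.50 = $94,572.50

$94,572.50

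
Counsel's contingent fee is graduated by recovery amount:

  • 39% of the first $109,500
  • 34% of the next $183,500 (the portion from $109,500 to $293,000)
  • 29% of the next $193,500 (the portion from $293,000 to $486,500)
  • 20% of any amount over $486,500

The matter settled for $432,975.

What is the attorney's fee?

First $109,500 at 39% = $42,705.00
Next $183,500 at 34% = $62,390.00
Remaining $139,975 at 29% = $40,592.75
Fee: $42,705.00 + $62,390.00 + $40,592.75 = $145,687.75

$145,687.75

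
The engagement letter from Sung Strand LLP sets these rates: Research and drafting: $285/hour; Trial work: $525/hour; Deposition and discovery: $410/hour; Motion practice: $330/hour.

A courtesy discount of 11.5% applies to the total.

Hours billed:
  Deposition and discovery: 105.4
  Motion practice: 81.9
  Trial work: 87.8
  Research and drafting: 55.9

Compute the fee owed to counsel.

$117,056.74

Research and drafting: 55.9 × $285 = $15,931.50
Trial work: 87.8 × $525 = $46,095.00
Deposition and discovery: 105.4 × $410 = $43,214.00
Motion practice: 81.9 × $330 = $27,027.00
Subtotal: $132,267.50
Less 11.5% discount: −$15,210.76
Total: $132,267.50 − $15,210.76 = $117,056.74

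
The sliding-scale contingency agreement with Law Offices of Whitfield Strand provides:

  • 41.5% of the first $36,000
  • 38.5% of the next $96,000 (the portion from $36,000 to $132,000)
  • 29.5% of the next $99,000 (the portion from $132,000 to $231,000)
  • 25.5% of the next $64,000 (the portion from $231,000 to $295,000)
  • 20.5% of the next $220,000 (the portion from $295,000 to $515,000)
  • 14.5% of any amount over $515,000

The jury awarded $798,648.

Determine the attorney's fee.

First $36,000 at 41.5% = $14,940.00
Next $96,000 at 38.5% = $36,960.00
Next $99,000 at 29.5% = $29,205.00
Next $64,000 at 25.5% = $16,320.00
Next $220,000 at 20.5% = $45,100.00
Remaining $283,648 at 14.5% = $41,128.96
Fee: $14,940.00 + $36,960.00 + $29,205.00 + $16,320.00 + $45,100.00 + $41,128.96 = $183,653.96

$183,653.96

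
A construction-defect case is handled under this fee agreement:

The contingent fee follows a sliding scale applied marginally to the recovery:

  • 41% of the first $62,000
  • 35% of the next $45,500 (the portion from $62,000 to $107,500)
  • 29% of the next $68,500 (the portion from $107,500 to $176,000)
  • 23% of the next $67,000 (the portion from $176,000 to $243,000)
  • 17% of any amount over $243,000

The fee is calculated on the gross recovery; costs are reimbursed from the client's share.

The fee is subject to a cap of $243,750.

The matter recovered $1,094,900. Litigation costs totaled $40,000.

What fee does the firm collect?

Fee base is the gross recovery, $1,094,900; costs are reimbursed separately.
First $62,000 at 41% = $25,420.00
Next $45,500 at 35% = $15,925.00
Next $68,500 at 29% = $19,865.00
Next $67,000 at 23% = $15,410.00
Remaining $851,900 at 17% = $144,823.00
Fee: $25,420.00 + $15,925.00 + $19,865.00 + $15,410.00 + $144,823.00 = $221,443.00
$221,443.00 is under the $243,750 cap.

$221,443.00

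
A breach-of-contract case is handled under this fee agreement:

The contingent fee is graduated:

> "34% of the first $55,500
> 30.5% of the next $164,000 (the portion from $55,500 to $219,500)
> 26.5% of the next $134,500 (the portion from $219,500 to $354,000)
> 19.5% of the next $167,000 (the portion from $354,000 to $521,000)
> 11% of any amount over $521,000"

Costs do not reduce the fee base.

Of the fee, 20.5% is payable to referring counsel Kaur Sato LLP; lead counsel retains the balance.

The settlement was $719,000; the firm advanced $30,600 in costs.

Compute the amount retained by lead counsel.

Fee base is the gross recovery, $719,000; costs are reimbursed separately.
First $55,500 at 34% = $18,870.00
Next $164,000 at 30.5% = $50,020.00
Next $134,500 at 26.5% = $35,642.50
Next $167,000 at 19.5% = $32,565.00
Remaining $198,000 at 11% = $21,780.00
Fee: $18,870.00 + $50,020.00 + $35,642.50 + $32,565.00 + $21,780.00 = $158,877.50
Referral share: 20.5% of $158,877.50 = $32,569.89; lead counsel retains $158,877.50 − $32,569.89 = $126,307.61.

$126,307.61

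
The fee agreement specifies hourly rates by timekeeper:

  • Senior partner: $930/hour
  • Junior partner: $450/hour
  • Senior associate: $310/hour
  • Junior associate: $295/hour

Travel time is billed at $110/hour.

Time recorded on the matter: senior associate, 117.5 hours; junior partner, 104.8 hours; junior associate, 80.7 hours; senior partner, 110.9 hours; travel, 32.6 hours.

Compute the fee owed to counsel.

$214,114.50

Senior partner: 110.9 × $930 = $103,137.00
Junior partner: 104.8 × $450 = $47,160.00
Senior associate: 117.5 × $310 = $36,425.00
Junior associate: 80.7 × $295 = $23,806.50
Subtotal: $103,137.00 + $47,160.00 + $36,425.00 + $23,806.50 = $210,528.50
Travel: 32.6 × $110 = $3,586.00
Total: $210,528.50 + $3,586.00 = $214,114.50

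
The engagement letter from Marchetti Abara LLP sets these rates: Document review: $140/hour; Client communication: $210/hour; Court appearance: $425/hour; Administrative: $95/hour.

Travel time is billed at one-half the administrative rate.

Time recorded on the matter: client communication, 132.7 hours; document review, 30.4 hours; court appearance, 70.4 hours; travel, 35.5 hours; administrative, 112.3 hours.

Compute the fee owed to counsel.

$74,397.75

Document review: 30.4 × $140 = $4,256.00
Client communication: 132.7 × $210 = $27,867.00
Court appearance: 70.4 × $425 = $29,920.00
Administrative: 112.3 × $95 = $10,668.50
Subtotal: $4,256.00 + $27,867.00 + $29,920.00 + $10,668.50 = $72,711.50
Travel: 35.5 × ($95 ÷ 2) = 35.5 × $47.50 = $1,686.25
Total: $72,711.50 + $1,686.25 = $74,397.75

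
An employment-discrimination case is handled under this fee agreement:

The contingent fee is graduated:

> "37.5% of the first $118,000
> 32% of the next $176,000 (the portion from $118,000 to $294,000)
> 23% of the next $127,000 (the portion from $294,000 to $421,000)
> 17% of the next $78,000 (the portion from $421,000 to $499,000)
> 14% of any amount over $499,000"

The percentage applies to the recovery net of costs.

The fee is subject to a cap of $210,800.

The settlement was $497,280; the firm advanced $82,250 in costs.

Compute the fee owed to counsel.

$128,406.90

Fee base (net of costs): $497,280 − $82,250 = $415,030
First $118,000 at 37.5% = $44,250.00
Next $176,000 at 32% = $56,320.00
Remaining $121,030 at 23% = $27,836.90
Fee: $44,250.00 + $56,320.00 + $27,836.90 = $128,406.90
$128,406.90 is under the $210,800 cap.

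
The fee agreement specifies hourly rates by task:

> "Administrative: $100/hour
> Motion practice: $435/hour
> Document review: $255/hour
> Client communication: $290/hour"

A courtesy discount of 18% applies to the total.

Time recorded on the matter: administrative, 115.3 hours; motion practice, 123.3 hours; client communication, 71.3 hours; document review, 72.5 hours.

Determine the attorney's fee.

Administrative: 115.3 × $100 = $11,530.00
Motion practice: 123.3 × $435 = $53,635.50
Document review: 72.5 × $255 = $18,487.50
Client communication: 71.3 × $290 = $20,677.00
Subtotal: $104,330.00
Less 18% discount: −$18,779.40
Total: $104,330.00 − $18,779.40 = $85,550.60

$85,550.60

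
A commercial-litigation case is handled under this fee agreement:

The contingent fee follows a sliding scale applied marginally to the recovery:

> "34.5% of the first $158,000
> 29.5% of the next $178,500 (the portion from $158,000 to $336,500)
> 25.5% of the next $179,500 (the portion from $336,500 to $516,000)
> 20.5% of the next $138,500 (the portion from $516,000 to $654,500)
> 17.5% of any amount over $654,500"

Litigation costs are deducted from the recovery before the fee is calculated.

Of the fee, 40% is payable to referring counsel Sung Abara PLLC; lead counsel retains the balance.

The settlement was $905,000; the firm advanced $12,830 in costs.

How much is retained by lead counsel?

Fee base (net of costs): $905,000 − $12,830 = $892,170
First $158,000 at 34.5% = $54,510.00
Next $178,500 at 29.5% = $52,657.50
Next $179,500 at 25.5% = $45,772.50
Next $138,500 at 20.5% = $28,392.50
Remaining $237,670 at 17.5% = $41,592.25
Fee: $54,510.00 + $52,657.50 + $45,772.50 + $28,392.50 + $41,592.25 = $222,924.75
Referral share: 40% of $222,924.75 = $89,169.90; lead counsel retains $222,924.75 − $89,169.90 = $133,754.85.

$133,754.85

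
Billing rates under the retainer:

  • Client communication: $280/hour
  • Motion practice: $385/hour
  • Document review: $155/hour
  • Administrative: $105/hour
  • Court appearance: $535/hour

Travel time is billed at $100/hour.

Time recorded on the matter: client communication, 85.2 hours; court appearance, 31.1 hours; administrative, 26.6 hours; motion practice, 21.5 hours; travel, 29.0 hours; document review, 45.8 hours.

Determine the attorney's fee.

$61,564.00

Client communication: 85.2 × $280 = $23,856.00
Motion practice: 21.5 × $385 = $8,277.50
Document review: 45.8 × $155 = $7,099.00
Administrative: 26.6 × $105 = $2,793.00
Court appearance: 31.1 × $535 = $16,638.50
Subtotal: $23,856.00 + $8,277.50 + $7,099.00 + $2,793.00 + $16,638.50 = $58,664.00
Travel: 29.0 × $100 = $2,900.00
Total: $58,664.00 + $2,900.00 = $61,564.00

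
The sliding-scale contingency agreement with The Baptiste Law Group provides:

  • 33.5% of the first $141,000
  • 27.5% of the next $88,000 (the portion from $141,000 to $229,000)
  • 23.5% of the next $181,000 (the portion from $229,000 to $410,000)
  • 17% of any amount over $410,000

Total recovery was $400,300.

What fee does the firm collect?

$111,690.50

First $141,000 at 33.5% = $47,235.00
Next $88,000 at 27.5% = $24,200.00
Remaining $171,300 at 23.5% = $40,255.50
Fee: $47,235.00 + $24,200.00 + $40,255.50 = $111,690.50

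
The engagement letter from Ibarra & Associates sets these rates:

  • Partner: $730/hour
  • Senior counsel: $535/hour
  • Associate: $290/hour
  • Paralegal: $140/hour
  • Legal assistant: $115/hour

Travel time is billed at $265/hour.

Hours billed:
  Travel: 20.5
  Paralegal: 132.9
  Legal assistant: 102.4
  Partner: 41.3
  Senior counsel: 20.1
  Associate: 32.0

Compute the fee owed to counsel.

$85,997.00

Partner: 41.3 × $730 = $30,149.00
Senior counsel: 20.1 × $535 = $10,753.50
Associate: 32.0 × $290 = $9,280.00
Paralegal: 132.9 × $140 = $18,606.00
Legal assistant: 102.4 × $115 = $11,776.00
Subtotal: $30,149.00 + $10,753.50 + $9,280.00 + $18,606.00 + $11,776.00 = $80,564.50
Travel: 20.5 × $265 = $5,432.50
Total: $80,564.50 + $5,432.50 = $85,997.00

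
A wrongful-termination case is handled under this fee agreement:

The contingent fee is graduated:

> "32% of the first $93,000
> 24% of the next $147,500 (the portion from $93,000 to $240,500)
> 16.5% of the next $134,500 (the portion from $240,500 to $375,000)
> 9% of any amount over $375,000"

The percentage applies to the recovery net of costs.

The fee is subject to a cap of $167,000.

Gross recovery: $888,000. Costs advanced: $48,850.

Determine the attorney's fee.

Fee base (net of costs): $888,000 − $48,850 = $839,150
First $93,000 at 32% = $29,760.00
Next $147,500 at 24% = $35,400.00
Next $134,500 at 16.5% = $22,192.50
Remaining $464,150 at 9% = $41,773.50
Fee: $29,760.00 + $35,400.00 + $22,192.50 + $41,773.50 = $129,126.00
$129,126.00 is under the $167,000 cap.

$129,126.00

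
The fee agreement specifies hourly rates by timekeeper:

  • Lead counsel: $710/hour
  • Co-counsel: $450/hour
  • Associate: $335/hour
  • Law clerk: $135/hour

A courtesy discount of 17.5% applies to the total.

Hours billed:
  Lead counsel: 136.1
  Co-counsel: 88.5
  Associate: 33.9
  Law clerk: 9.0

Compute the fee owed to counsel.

Lead counsel: 136.1 × $710 = $96,631.00
Co-counsel: 88.5 × $450 = $39,825.00
Associate: 33.9 × $335 = $11,356.50
Law clerk: 9.0 × $135 = $1,215.00
Subtotal: $149,027.50
Less 17.5% discount: −$26,079.81
Total: $149,027.50 − $26,079.81 = $122,947.69

$122,947.69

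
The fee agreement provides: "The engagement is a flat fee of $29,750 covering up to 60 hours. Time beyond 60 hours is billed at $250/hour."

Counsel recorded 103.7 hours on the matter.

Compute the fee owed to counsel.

Flat fee: $29,750.00
Excess hours: 103.7 − 60 = 43.7
Overrun: 43.7 × $250 = $10,925.00
Total: $29,750.00 + $10,925.00 = $40,675.00

$40,675.00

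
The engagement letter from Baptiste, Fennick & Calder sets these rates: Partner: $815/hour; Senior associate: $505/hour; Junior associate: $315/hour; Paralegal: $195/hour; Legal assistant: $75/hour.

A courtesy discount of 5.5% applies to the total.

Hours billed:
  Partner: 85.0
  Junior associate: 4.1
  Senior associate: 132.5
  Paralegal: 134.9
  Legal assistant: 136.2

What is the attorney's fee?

Partner: 85.0 × $815 = $69,275.00
Senior associate: 132.5 × $505 = $66,912.50
Junior associate: 4.1 × $315 = $1,291.50
Paralegal: 134.9 × $195 = $26,305.50
Legal assistant: 136.2 × $75 = $10,215.00
Subtotal: $173,999.50
Less 5.5% discount: −$9,569.97
Total: $173,999.50 − $9,569.97 = $164,429.53

$164,429.53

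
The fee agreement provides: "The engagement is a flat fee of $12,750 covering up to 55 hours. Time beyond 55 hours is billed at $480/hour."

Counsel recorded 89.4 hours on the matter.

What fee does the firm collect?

Flat fee: $12,750.00
Excess hours: 89.4 − 55 = 34.4
Overrun: 34.4 × $480 = $16,512.00
Total: $12,750.00 + $16,512.00 = $29,262.00

$29,262.00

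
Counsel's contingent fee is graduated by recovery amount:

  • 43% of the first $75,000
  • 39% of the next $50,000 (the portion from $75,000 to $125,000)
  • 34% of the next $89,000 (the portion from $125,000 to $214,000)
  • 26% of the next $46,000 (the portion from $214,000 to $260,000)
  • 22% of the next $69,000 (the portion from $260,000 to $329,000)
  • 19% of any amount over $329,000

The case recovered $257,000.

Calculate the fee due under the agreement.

$93,190.00

First $75,000 at 43% = $32,250.00
Next $50,000 at 39% = $19,500.00
Next $89,000 at 34% = $30,260.00
Remaining $43,000 at 26% = $11,180.00
Fee: $32,250.00 + $19,500.00 + $30,260.00 + $11,180.00 = $93,190.00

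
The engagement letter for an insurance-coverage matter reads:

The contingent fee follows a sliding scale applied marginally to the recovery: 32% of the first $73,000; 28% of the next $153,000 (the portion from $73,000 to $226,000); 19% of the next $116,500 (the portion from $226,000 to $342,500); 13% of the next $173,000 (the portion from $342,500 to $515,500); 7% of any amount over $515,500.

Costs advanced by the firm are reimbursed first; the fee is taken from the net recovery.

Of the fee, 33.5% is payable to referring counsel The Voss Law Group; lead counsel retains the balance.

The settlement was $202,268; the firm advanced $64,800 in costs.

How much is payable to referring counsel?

Fee base (net of costs): $202,268 − $64,800 = $137,468
First $73,000 at 32% = $23,360.00
Remaining $64,468 at 28% = $18,051.04
Fee: $23,360.00 + $18,051.04 = $41,411.04
Referral share: 33.5% of $41,411.04 = $13,872.70; lead counsel retains $41,411.04 − $13,872.70 = $27,538.34.

$13,872.70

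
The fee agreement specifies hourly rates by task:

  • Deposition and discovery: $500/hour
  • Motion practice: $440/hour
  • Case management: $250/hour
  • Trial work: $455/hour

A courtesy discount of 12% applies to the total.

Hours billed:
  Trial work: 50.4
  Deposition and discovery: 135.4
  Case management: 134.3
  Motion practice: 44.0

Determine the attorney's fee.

$126,338.96

Deposition and discovery: 135.4 × $500 = $67,700.00
Motion practice: 44.0 × $440 = $19,360.00
Case management: 134.3 × $250 = $33,575.00
Trial work: 50.4 × $455 = $22,932.00
Subtotal: $143,567.00
Less 12% discount: −$17,228.04
Total: $143,567.00 − $17,228.04 = $126,338.96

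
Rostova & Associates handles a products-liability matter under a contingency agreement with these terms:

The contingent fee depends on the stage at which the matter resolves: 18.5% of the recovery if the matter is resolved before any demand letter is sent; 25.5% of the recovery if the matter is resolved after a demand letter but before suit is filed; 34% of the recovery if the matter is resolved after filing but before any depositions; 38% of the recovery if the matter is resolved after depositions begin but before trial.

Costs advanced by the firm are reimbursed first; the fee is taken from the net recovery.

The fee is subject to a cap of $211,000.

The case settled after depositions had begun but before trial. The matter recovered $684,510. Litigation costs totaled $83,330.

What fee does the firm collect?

$211,000.00

Fee base (net of costs): $684,510 − $83,330 = $601,180
The matter settled after depositions had begun but before trial, so the 38% rate applies.
$601,180 × 38% = $228,448.40
$228,448.40 exceeds the $211,000 cap, so the fee is capped at $211,000.00.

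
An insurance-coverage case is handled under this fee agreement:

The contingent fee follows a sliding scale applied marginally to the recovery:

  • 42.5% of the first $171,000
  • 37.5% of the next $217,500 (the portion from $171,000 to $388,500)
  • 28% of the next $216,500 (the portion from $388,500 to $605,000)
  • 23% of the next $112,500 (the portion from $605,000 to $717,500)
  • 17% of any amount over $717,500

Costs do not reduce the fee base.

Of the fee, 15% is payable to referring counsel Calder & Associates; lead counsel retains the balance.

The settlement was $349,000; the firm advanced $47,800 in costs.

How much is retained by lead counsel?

Fee base is the gross recovery, $349,000; costs are reimbursed separately.
First $171,000 at 42.5% = $72,675.00
Remaining $178,000 at 37.5% = $66,750.00
Fee: $72,675.00 + $66,750.00 = $139,425.00
Referral share: 15% of $139,425.00 = $20,913.75; lead counsel retains $139,425.00 − $20,913.75 = $118,511.25.

$118,511.25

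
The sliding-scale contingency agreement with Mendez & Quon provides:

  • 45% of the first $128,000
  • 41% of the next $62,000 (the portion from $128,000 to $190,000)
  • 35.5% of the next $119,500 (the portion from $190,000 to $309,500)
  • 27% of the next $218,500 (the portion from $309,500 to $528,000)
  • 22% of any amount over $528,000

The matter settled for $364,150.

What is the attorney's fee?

First $128,000 at 45% = $57,600.00
Next $62,000 at 41% = $25,420.00
Next $119,500 at 35.5% = $42,422.50
Remaining $54,650 at 27% = $14,755.50
Fee: $57,600.00 + $25,420.00 + $42,422.50 + $14,755.50 = $140,198.00

$140,198.00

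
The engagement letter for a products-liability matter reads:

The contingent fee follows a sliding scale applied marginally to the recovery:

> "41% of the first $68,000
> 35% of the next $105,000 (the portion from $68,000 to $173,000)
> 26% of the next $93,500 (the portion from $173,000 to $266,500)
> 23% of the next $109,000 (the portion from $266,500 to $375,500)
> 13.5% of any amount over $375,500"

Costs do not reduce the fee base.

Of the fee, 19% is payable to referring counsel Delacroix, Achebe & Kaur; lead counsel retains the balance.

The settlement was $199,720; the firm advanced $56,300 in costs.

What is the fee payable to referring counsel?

$13,599.67

Fee base is the gross recovery, $199,720; costs are reimbursed separately.
First $68,000 at 41% = $27,880.00
Next $105,000 at 35% = $36,750.00
Remaining $26,720 at 26% = $6,947.20
Fee: $27,880.00 + $36,750.00 + $6,947.20 = $71,577.20
Referral share: 19% of $71,577.20 = $13,599.67; lead counsel retains $71,577.20 − $13,599.67 = $57,977.53.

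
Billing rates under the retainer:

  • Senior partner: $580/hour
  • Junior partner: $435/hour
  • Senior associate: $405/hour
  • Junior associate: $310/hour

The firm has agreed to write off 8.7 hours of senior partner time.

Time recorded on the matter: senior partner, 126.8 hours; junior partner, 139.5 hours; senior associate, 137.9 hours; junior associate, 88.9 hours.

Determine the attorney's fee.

$212,589.00

Senior partner: 126.8 × $580 = $73,544.00
Junior partner: 139.5 × $435 = $60,682.50
Senior associate: 137.9 × $405 = $55,849.50
Junior associate: 88.9 × $310 = $27,559.00
Subtotal: $217,635.00
Write-off: 8.7 × $580 = $5,046.00
Total: $217,635.00 − $5,046.00 = $212,589.00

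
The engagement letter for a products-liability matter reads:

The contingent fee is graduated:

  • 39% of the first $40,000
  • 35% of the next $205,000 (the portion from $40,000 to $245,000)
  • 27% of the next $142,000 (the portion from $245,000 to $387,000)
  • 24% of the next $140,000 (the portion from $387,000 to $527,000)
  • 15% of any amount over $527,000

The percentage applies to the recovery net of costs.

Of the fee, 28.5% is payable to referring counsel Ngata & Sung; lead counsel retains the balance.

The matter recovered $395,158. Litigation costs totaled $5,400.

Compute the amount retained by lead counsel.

$90,341.62

Fee base (net of costs): $395,158 − $5,400 = $389,758
First $40,000 at 39% = $15,600.00
Next $205,000 at 35% = $71,750.00
Next $142,000 at 27% = $38,340.00
Remaining $2,758 at 24% = $661.92
Fee: $15,600.00 + $71,750.00 + $38,340.00 + $661.92 = $126,351.92
Referral share: 28.5% of $126,351.92 = $36,010.30; lead counsel retains $126,351.92 − $36,010.30 = $90,341.62.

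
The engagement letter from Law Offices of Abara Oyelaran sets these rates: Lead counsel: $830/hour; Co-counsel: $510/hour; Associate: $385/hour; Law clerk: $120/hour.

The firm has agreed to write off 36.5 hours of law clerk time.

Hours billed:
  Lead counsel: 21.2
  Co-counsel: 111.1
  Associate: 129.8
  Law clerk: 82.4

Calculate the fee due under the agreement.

$129,738.00

Lead counsel: 21.2 × $830 = $17,596.00
Co-counsel: 111.1 × $510 = $56,661.00
Associate: 129.8 × $385 = $49,973.00
Law clerk: 82.4 × $120 = $9,888.00
Subtotal: $134,118.00
Write-off: 36.5 × $120 = $4,380.00
Total: $134,118.00 − $4,380.00 = $129,738.00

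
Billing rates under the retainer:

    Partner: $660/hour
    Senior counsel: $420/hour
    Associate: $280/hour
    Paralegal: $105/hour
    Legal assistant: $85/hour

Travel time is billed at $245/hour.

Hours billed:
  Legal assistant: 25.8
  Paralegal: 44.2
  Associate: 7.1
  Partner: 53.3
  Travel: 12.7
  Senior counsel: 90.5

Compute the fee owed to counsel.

$85,121.50

Partner: 53.3 × $660 = $35,178.00
Senior counsel: 90.5 × $420 = $38,010.00
Associate: 7.1 × $280 = $1,988.00
Paralegal: 44.2 × $105 = $4,641.00
Legal assistant: 25.8 × $85 = $2,193.00
Subtotal: $35,178.00 + $38,010.00 + $1,988.00 + $4,641.00 + $2,193.00 = $82,010.00
Travel: 12.7 × $245 = $3,111.50
Total: $82,010.00 + $3,111.50 = $85,121.50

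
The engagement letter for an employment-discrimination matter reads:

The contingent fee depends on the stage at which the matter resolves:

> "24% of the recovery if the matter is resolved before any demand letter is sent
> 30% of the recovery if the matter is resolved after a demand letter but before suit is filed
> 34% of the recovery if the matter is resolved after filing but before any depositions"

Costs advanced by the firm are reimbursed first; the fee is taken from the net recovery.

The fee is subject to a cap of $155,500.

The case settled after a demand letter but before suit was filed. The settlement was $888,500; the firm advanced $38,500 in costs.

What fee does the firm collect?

$155,500.00

Fee base (net of costs): $888,500 − $38,500 = $850,000
The matter settled after a demand letter but before suit was filed, so the 30% rate applies.
$850,000 × 30% = $255,000.00
$255,000.00 exceeds the $155,500 cap, so the fee is capped at $155,500.00.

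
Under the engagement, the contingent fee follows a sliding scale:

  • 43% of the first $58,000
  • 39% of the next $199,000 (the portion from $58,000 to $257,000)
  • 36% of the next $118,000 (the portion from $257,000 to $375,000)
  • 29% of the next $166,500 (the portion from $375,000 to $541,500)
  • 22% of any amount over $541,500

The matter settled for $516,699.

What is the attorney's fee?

$186,122.71

First $58,000 at 43% = $24,940.00
Next $199,000 at 39% = $77,610.00
Next $118,000 at 36% = $42,480.00
Remaining $141,699 at 29% = $41,092.71
Fee: $24,940.00 + $77,610.00 + $42,480.00 + $41,092.71 = $186,122.71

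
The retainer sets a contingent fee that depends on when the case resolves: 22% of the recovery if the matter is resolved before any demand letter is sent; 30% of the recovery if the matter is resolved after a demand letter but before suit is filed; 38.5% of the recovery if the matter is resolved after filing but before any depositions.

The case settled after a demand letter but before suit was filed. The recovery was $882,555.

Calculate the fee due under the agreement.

$264,766.50

The matter settled after a demand letter but before suit was filed, so the 30% rate applies.
$882,555 × 30% = $264,766.50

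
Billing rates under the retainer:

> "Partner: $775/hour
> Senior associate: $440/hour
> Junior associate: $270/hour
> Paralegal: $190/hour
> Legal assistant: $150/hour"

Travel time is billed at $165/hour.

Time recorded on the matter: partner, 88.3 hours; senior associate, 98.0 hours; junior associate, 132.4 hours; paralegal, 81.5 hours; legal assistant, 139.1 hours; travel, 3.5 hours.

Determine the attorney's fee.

Partner: 88.3 × $775 = $68,432.50
Senior associate: 98.0 × $440 = $43,120.00
Junior associate: 132.4 × $270 = $35,748.00
Paralegal: 81.5 × $190 = $15,485.00
Legal assistant: 139.1 × $150 = $20,865.00
Subtotal: $68,432.50 + $43,120.00 + $35,748.00 + $15,485.00 + $20,865.00 = $183,650.50
Travel: 3.5 × $165 = $577.50
Total: $183,650.50 + $577.50 = $184,228.00

$184,228.00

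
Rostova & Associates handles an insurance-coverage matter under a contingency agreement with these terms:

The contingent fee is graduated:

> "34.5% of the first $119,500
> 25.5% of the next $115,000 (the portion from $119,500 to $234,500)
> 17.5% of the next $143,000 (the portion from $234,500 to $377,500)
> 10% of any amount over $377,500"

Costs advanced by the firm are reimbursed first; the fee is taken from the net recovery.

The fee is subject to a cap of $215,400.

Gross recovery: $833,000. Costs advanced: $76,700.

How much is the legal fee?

Fee base (net of costs): $833,000 − $76,700 = $756,300
First $119,500 at 34.5% = $41,227.50
Next $115,000 at 25.5% = $29,325.00
Next $143,000 at 17.5% = $25,025.00
Remaining $378,800 at 10% = $37,880.00
Fee: $41,227.50 + $29,325.00 + $25,025.00 + $37,880.00 = $133,457.50
$133,457.50 is under the $215,400 cap.

$133,457.50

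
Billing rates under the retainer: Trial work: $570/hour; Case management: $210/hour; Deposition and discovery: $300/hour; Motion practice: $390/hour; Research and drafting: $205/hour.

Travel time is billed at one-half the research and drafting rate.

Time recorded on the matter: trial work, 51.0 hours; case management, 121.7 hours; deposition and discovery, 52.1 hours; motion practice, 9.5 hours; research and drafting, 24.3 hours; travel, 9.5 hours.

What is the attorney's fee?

Trial work: 51.0 × $570 = $29,070.00
Case management: 121.7 × $210 = $25,557.00
Deposition and discovery: 52.1 × $300 = $15,630.00
Motion practice: 9.5 × $390 = $3,705.00
Research and drafting: 24.3 × $205 = $4,981.50
Subtotal: $29,070.00 + $25,557.00 + $15,630.00 + $3,705.00 + $4,981.50 = $78,943.50
Travel: 9.5 × ($205 ÷ 2) = 9.5 × $102.50 = $973.75
Total: $78,943.50 + $973.75 = $79,917.25

$79,917.25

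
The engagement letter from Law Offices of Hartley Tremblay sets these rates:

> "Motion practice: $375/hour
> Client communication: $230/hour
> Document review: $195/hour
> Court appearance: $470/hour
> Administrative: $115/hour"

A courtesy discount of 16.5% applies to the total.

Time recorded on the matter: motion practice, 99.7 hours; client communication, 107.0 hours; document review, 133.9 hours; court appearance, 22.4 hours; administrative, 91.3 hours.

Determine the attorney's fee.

$91,128.14

Motion practice: 99.7 × $375 = $37,387.50
Client communication: 107.0 × $230 = $24,610.00
Document review: 133.9 × $195 = $26,110.50
Court appearance: 22.4 × $470 = $10,528.00
Administrative: 91.3 × $115 = $10,499.50
Subtotal: $109,135.50
Less 16.5% discount: −$18,007.36
Total: $109,135.50 − $18,007.36 = $91,128.14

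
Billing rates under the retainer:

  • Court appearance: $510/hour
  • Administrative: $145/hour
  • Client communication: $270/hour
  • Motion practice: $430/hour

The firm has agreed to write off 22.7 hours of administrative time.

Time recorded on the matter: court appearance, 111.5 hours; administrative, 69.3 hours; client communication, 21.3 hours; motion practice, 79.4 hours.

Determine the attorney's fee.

$103,515.00

Court appearance: 111.5 × $510 = $56,865.00
Administrative: 69.3 × $145 = $10,048.50
Client communication: 21.3 × $270 = $5,751.00
Motion practice: 79.4 × $430 = $34,142.00
Subtotal: $106,806.50
Write-off: 22.7 × $145 = $3,291.50
Total: $106,806.50 − $3,291.50 = $103,515.00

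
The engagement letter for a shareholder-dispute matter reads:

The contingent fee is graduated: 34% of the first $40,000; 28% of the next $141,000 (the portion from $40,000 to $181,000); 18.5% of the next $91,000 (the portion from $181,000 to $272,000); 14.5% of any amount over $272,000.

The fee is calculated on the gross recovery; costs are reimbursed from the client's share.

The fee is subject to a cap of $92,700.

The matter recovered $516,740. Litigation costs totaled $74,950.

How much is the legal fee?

$92,700.00

Fee base is the gross recovery, $516,740; costs are reimbursed separately.
First $40,000 at 34% = $13,600.00
Next $141,000 at 28% = $39,480.00
Next $91,000 at 18.5% = $16,835.00
Remaining $244,740 at 14.5% = $35,487.30
Fee: $13,600.00 + $39,480.00 + $16,835.00 + $35,487.30 = $105,402.30
$105,402.30 exceeds the $92,700 cap, so the fee is capped at $92,700.00.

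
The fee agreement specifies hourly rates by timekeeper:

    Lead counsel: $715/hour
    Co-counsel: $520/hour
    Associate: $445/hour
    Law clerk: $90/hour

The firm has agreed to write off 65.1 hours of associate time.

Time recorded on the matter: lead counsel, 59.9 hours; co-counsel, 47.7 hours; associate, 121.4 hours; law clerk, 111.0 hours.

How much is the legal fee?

$102,676.00

Lead counsel: 59.9 × $715 = $42,828.50
Co-counsel: 47.7 × $520 = $24,804.00
Associate: 121.4 × $445 = $54,023.00
Law clerk: 111.0 × $90 = $9,990.00
Subtotal: $131,645.50
Write-off: 65.1 × $445 = $28,969.50
Total: $131,645.50 − $28,969.50 = $102,676.00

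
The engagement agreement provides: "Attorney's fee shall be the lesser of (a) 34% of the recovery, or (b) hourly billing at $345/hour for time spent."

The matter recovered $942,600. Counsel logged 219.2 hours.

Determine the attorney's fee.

(a) 34% of $942,600 = $320,484.00
(b) 219.2 × $345 = $75,624.00
The lesser is (b): $75,624.00.

$75,624.00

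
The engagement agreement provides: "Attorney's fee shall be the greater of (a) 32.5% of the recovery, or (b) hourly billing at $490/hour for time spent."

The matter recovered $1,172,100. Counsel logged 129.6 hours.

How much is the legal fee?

(a) 32.5% of $1,172,100 = $380,932.50
(b) 129.6 × $490 = $63,504.00
The greater is (a): $380,932.50.

$380,932.50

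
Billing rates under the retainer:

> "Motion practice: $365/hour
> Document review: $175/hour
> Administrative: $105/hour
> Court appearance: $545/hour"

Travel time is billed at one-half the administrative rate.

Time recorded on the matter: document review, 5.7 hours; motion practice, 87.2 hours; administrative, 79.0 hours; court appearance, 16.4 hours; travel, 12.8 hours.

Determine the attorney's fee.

Motion practice: 87.2 × $365 = $31,828.00
Document review: 5.7 × $175 = $997.50
Administrative: 79.0 × $105 = $8,295.00
Court appearance: 16.4 × $545 = $8,938.00
Subtotal: $31,828.00 + $997.50 + $8,295.00 + $8,938.00 = $50,058.50
Travel: 12.8 × ($105 ÷ 2) = 12.8 × $52.50 = $672.00
Total: $50,058.50 + $672.00 = $50,730.50

$50,730.50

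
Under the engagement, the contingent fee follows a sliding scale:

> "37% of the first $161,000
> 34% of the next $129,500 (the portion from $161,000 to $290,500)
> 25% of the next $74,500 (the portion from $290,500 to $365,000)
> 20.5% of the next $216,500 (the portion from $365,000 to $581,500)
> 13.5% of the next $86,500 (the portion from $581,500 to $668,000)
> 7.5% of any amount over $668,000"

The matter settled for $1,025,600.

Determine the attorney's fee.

$205,105.00

First $161,000 at 37% = $59,570.00
Next $129,500 at 34% = $44,030.00
Next $74,500 at 25% = $18,625.00
Next $216,500 at 20.5% = $44,382.50
Next $86,500 at 13.5% = $11,677.50
Remaining $357,600 at 7.5% = $26,820.00
Fee: $59,570.00 + $44,030.00 + $18,625.00 + $44,382.50 + $11,677.50 + $26,820.00 = $205,105.00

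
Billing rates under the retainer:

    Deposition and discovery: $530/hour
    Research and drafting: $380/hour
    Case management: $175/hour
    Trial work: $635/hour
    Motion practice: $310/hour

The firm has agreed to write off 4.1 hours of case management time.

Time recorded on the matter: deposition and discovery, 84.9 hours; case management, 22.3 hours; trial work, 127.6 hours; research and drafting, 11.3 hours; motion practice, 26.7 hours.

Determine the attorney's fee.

$141,779.00

Deposition and discovery: 84.9 × $530 = $44,997.00
Research and drafting: 11.3 × $380 = $4,294.00
Case management: 22.3 × $175 = $3,902.50
Trial work: 127.6 × $635 = $81,026.00
Motion practice: 26.7 × $310 = $8,277.00
Subtotal: $142,496.50
Write-off: 4.1 × $175 = $717.50
Total: $142,496.50 − $717.50 = $141,779.00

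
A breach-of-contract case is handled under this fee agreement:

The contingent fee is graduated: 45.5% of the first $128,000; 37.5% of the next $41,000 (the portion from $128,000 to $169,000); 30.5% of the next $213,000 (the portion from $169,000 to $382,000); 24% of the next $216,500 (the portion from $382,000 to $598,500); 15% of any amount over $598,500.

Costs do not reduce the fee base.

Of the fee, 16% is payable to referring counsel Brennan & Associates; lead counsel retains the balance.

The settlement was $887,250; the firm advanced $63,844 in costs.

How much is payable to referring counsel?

Fee base is the gross recovery, $887,250; costs are reimbursed separately.
First $128,000 at 45.5% = $58,240.00
Next $41,000 at 37.5% = $15,375.00
Next $213,000 at 30.5% = $64,965.00
Next $216,500 at 24% = $51,960.00
Remaining $288,750 at 15% = $43,312.50
Fee: $58,240.00 + $15,375.00 + $64,965.00 + $51,960.00 + $43,312.50 = $233,852.50
Referral share: 16% of $233,852.50 = $37,416.40; lead counsel retains $233,852.50 − $37,416.40 = $196,436.10.

$37,416.40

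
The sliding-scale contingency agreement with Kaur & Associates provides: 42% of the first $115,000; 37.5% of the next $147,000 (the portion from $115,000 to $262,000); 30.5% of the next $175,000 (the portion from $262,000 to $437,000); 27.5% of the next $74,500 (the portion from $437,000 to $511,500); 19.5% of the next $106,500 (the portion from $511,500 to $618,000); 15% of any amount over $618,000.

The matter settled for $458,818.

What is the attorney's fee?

First $115,000 at 42% = $48,300.00
Next $147,000 at 37.5% = $55,125.00
Next $175,000 at 30.5% = $53,375.00
Remaining $21,818 at 27.5% = $5,999.95
Fee: $48,300.00 + $55,125.00 + $53,375.00 + $5,999.95 = $162,799.95

$162,799.95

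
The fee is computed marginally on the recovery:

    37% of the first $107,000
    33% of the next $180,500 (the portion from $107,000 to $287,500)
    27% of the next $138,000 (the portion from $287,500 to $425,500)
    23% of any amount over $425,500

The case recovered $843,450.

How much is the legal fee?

$232,543.50

First $107,000 at 37% = $39,590.00
Next $180,500 at 33% = $59,565.00
Next $138,000 at 27% = $37,260.00
Remaining $417,950 at 23% = $96,128.50
Fee: $39,590.00 + $59,565.00 + $37,260.00 + $96,128.50 = $232,543.50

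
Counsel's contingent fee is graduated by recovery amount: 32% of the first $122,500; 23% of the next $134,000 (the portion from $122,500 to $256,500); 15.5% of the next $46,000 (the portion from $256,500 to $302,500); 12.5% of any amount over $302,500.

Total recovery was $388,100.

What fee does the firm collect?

$87,850.00

First $122,500 at 32% = $39,200.00
Next $134,000 at 23% = $30,820.00
Next $46,000 at 15.5% = $7,130.00
Remaining $85,600 at 12.5% = $10,700.00
Fee: $39,200.00 + $30,820.00 + $7,130.00 + $10,700.00 = $87,850.00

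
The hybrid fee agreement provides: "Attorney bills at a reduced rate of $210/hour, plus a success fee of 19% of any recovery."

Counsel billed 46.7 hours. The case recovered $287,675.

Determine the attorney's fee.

$64,465.25

Hourly: 46.7 × $210 = $9,807.00
Success fee: 19% of $287,675 = $54,658.25
Total: $9,807.00 + $54,658.25 = $64,465.25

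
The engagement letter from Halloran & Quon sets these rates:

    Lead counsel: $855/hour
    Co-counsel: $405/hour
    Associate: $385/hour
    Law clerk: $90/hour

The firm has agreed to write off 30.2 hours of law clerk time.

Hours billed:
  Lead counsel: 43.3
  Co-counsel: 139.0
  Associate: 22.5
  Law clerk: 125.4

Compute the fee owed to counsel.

$110,547.00

Lead counsel: 43.3 × $855 = $37,021.50
Co-counsel: 139.0 × $405 = $56,295.00
Associate: 22.5 × $385 = $8,662.50
Law clerk: 125.4 × $90 = $11,286.00
Subtotal: $113,265.00
Write-off: 30.2 × $90 = $2,718.00
Total: $113,265.00 − $2,718.00 = $110,547.00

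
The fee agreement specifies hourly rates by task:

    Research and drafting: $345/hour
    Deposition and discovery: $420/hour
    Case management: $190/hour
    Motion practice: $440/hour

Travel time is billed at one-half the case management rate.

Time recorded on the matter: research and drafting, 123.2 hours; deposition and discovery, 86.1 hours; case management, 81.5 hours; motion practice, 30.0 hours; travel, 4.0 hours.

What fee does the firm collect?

Research and drafting: 123.2 × $345 = $42,504.00
Deposition and discovery: 86.1 × $420 = $36,162.00
Case management: 81.5 × $190 = $15,485.00
Motion practice: 30.0 × $440 = $13,200.00
Subtotal: $42,504.00 + $36,162.00 + $15,485.00 + $13,200.00 = $107,351.00
Travel: 4.0 × ($190 ÷ 2) = 4.0 × $95.00 = $380.00
Total: $107,351.00 + $380.00 = $107,731.00

$107,731.00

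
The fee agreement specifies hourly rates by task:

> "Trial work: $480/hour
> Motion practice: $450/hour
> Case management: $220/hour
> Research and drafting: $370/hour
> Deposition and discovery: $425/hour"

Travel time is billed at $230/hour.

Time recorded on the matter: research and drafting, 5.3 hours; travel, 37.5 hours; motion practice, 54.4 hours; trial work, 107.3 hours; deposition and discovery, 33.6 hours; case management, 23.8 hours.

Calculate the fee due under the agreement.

Trial work: 107.3 × $480 = $51,504.00
Motion practice: 54.4 × $450 = $24,480.00
Case management: 23.8 × $220 = $5,236.00
Research and drafting: 5.3 × $370 = $1,961.00
Deposition and discovery: 33.6 × $425 = $14,280.00
Subtotal: $51,504.00 + $24,480.00 + $5,236.00 + $1,961.00 + $14,280.00 = $97,461.00
Travel: 37.5 × $230 = $8,625.00
Total: $97,461.00 + $8,625.00 = $106,086.00

$106,086.00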